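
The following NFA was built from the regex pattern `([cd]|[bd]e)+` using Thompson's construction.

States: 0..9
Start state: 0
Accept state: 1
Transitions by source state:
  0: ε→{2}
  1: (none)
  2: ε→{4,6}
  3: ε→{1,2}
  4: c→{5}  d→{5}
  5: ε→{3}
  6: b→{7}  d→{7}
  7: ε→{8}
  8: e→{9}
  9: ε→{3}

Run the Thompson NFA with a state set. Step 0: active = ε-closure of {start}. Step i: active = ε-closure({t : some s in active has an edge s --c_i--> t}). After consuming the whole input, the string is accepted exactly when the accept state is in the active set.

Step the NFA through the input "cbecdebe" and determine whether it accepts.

Answer: ACCEPT

Steps:
S₀ = ε-closure({0}) = {0,2,4,6}
'c' @ 1: {1,2,3,4,5,6}  [accepting]
'b' @ 2: {7,8}
'e' @ 3: {1,2,3,4,6,9}  [accepting]
'c' @ 4: {1,2,3,4,5,6}  [accepting]
'd' @ 5: {1,2,3,4,5,6,7,8}  [accepting]
'e' @ 6: {1,2,3,4,6,9}  [accepting]
'b' @ 7: {7,8}
'e' @ 8: {1,2,3,4,6,9}  [accepting]
end set {1,2,3,4,6,9} — state 1 in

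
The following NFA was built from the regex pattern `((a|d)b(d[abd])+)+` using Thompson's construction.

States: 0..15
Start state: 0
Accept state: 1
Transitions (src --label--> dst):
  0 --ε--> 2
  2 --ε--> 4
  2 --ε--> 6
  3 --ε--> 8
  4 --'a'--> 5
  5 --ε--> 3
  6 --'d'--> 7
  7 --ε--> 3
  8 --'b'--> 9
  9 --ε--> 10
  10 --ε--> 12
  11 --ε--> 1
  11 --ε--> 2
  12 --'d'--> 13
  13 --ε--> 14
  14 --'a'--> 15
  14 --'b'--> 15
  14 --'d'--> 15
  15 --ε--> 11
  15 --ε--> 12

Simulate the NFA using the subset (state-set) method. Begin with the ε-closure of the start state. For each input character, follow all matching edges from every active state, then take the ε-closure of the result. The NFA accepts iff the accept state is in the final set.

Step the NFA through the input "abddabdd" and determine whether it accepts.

S₀ = ε-closure({0}) = {0,2,4,6}
'a' @ 1: {3,5,8}
'b' @ 2: {9,10,12}
'd' @ 3: {13,14}
'd' @ 4: {1,2,4,6,11,12,15}  ✓accept
'a' @ 5: {3,5,8}
'b' @ 6: {9,10,12}
'd' @ 7: {13,14}
'd' @ 8: {1,2,4,6,11,12,15}  ✓accept
final: {1,2,4,6,11,12,15}; accept 1 in set

Answer: ACCEPT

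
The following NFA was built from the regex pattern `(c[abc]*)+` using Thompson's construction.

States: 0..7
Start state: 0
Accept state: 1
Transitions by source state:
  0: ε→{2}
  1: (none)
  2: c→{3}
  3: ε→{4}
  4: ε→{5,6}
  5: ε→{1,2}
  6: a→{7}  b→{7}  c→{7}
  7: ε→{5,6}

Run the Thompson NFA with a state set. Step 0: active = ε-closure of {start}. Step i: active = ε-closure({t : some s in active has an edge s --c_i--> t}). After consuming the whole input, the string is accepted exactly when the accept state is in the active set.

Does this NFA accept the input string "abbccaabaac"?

S₀ = ε-closure({0}) = {0,2}
'a' @ 1: {}  — dead — no transitions
rest 'bbccaabaac' ignored (set empty)
after full input: {}  (accept=1 not in)

Answer: REJECT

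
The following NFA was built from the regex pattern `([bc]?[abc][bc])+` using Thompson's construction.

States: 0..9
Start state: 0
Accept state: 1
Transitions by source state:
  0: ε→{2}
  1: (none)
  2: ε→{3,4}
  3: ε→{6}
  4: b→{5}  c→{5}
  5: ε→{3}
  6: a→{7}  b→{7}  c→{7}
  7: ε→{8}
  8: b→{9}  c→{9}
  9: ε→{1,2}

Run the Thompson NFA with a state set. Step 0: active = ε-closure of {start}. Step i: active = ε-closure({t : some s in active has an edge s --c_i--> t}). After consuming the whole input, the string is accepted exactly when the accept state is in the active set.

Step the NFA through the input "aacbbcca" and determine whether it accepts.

S₀ = ε-closure({0}) = {0,2,3,4,6}
'a' @ 1: {7,8}
'a' @ 2: {}  — dead — no transitions
rest 'cbbcca' ignored (set empty)
end set {} — state 1 not in

Answer: REJECT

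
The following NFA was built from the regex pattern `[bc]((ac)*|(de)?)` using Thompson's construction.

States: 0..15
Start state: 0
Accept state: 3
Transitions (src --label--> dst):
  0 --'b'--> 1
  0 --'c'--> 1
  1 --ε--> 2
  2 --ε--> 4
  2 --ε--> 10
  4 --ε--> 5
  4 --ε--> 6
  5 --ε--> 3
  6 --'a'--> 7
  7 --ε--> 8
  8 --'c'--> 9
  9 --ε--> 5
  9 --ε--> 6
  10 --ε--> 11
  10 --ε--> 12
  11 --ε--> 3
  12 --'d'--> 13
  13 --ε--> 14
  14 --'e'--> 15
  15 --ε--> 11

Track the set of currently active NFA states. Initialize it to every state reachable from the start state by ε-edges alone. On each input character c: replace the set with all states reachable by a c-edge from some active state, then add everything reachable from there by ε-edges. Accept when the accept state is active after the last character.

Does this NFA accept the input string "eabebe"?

S₀ = ε-closure({0}) = {0}
'e' @ 1: {}  — no active states
rest 'abebe' ignored (set empty)
end set {} — state 3 not in

Answer: REJECT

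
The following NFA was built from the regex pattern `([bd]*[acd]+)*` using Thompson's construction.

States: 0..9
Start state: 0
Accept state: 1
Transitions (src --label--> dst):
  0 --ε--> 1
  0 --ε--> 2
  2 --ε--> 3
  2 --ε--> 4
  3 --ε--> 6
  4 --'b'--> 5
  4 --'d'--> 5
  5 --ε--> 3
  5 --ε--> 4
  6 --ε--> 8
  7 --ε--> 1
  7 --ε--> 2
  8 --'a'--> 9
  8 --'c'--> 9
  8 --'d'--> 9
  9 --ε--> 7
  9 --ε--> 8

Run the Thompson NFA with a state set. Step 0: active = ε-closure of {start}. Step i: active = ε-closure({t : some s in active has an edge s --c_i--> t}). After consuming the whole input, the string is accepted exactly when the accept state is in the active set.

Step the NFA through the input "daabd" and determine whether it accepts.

Answer: ACCEPT

Steps:
start: ε-closure({0}) = {0,1,2,3,4,6,8}
'd' @ 1: {1,2,3,4,5,6,7,8,9}  [accepting]
'a' @ 2: {1,2,3,4,6,7,8,9}  [accepting]
'a' @ 3: {1,2,3,4,6,7,8,9}  [accepting]
'b' @ 4: {3,4,5,6,8}
'd' @ 5: {1,2,3,4,5,6,7,8,9}  [accepting]
after full input: {1,2,3,4,5,6,7,8,9}  (accept=1 in)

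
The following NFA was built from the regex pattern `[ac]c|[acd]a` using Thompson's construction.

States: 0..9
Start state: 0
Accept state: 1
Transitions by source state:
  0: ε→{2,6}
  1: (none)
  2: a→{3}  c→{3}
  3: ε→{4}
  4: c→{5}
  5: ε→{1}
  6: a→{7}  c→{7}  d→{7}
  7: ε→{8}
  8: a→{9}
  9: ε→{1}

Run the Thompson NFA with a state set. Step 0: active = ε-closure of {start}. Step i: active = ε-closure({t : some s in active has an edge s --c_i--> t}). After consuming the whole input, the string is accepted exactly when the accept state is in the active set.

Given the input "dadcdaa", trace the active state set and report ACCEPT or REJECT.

initial (ε-close {0}): {0,2,6}
'd' @ 1: {7,8}
'a' @ 2: {1,9}  ✓accept
'd' @ 3: {}  — state set empty
rest 'cdaa' ignored (set empty)
end set {} — state 1 not in

Answer: REJECT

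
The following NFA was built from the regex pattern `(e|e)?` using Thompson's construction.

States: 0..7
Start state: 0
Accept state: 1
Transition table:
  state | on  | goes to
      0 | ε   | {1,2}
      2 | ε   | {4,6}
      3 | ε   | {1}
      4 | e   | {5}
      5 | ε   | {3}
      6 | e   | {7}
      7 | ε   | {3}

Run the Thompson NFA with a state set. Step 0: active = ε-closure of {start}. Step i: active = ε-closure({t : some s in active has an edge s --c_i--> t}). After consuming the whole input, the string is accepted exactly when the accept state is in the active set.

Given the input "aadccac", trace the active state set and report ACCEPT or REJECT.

Answer: REJECT

Derivation:
initial (ε-close {0}): {0,1,2,4,6}
'a' @ 1: {}  — state set empty
rest 'adccac' ignored (set empty)
final: {}; accept 1 not in set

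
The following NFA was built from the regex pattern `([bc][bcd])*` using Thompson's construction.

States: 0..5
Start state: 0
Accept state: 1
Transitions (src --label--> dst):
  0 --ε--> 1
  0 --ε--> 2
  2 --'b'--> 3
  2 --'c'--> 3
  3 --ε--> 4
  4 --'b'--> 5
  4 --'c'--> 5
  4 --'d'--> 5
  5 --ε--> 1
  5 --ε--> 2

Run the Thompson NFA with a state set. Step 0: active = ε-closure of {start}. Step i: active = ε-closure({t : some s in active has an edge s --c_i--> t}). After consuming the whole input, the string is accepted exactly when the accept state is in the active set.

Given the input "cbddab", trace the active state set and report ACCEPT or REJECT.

Answer: REJECT

Trace:
S₀ = ε-closure({0}) = {0,1,2}
'c' @ 1: {3,4}
'b' @ 2: {1,2,5}  [accepting]
'd' @ 3: {}  — state set empty
rest 'dab' ignored (set empty)
end set {} — state 1 not in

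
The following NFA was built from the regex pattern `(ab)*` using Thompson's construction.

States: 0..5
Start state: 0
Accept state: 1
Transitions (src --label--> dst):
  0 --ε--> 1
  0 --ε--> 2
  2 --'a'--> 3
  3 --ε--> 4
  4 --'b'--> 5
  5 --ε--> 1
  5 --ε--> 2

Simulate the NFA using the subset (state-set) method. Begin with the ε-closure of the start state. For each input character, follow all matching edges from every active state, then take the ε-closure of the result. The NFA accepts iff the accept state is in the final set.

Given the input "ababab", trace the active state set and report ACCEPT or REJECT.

start: ε-closure({0}) = {0,1,2}
'a' @ 1: {3,4}
'b' @ 2: {1,2,5}  (accept∈set)
'a' @ 3: {3,4}
'b' @ 4: {1,2,5}  (accept∈set)
'a' @ 5: {3,4}
'b' @ 6: {1,2,5}  (accept∈set)
after full input: {1,2,5}  (accept=1 in)

Answer: ACCEPT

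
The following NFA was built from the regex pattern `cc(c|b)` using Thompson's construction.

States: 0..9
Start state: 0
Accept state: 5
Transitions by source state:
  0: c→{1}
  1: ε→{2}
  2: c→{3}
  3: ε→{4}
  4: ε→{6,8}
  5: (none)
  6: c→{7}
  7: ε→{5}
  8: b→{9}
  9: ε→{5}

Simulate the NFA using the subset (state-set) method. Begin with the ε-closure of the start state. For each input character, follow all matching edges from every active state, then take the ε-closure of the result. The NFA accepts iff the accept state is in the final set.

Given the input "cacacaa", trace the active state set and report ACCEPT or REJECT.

S₀ = ε-closure({0}) = {0}
'c' @ 1: {1,2}
'a' @ 2: {}  — dead — no transitions
rest 'cacaa' ignored (set empty)
end set {} — state 5 not in

Answer: REJECT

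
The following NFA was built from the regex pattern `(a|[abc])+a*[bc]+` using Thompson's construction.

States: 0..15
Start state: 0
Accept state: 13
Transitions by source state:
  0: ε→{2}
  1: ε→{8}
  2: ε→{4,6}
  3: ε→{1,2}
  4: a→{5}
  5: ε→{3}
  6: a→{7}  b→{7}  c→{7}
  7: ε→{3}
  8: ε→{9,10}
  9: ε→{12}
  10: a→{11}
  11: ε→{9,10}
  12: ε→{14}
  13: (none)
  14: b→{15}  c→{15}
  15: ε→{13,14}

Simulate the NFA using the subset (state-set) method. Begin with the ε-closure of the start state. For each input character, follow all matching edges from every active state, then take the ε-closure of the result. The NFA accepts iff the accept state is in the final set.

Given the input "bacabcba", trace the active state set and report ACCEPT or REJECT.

start: ε-closure({0}) = {0,2,4,6}
'b' @ 1: {1,2,3,4,6,7,8,9,10,12,14}
'a' @ 2: {1,2,3,4,5,6,7,8,9,10,11,12,14}
'c' @ 3: {1,2,3,4,6,7,8,9,10,12,13,14,15}  ✓accept
'a' @ 4: {1,2,3,4,5,6,7,8,9,10,11,12,14}
'b' @ 5: {1,2,3,4,6,7,8,9,10,12,13,14,15}  ✓accept
'c' @ 6: {1,2,3,4,6,7,8,9,10,12,13,14,15}  ✓accept
'b' @ 7: {1,2,3,4,6,7,8,9,10,12,13,14,15}  ✓accept
'a' @ 8: {1,2,3,4,5,6,7,8,9,10,11,12,14}
final: {1,2,3,4,5,6,7,8,9,10,11,12,14}; accept 13 not in set

Answer: REJECT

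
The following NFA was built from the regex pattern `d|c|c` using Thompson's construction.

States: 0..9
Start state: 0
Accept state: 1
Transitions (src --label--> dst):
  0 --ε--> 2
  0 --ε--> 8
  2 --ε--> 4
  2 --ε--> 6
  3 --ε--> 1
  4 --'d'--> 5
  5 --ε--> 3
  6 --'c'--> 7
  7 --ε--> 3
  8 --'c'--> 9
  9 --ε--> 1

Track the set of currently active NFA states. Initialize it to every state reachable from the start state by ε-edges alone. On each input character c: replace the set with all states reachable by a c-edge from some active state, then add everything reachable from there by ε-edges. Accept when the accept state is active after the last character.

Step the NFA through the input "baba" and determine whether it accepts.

Answer: REJECT

Steps:
S₀ = ε-closure({0}) = {0,2,4,6,8}
'b' @ 1: {}  — state set empty
rest 'aba' ignored (set empty)
final: {}; accept 1 not in set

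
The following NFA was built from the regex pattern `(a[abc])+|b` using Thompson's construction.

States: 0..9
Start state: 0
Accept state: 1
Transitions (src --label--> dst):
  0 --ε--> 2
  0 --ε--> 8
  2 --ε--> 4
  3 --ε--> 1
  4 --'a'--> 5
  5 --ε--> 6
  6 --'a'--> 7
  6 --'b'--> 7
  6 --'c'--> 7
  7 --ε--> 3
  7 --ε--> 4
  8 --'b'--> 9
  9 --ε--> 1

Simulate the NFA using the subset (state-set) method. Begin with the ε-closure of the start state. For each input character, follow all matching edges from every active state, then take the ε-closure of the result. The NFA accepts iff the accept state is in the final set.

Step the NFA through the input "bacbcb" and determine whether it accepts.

initial (ε-close {0}): {0,2,4,8}
'b' @ 1: {1,9}  [accepting]
'a' @ 2: {}  — no active states
rest 'cbcb' ignored (set empty)
end set {} — state 1 not in

Answer: REJECT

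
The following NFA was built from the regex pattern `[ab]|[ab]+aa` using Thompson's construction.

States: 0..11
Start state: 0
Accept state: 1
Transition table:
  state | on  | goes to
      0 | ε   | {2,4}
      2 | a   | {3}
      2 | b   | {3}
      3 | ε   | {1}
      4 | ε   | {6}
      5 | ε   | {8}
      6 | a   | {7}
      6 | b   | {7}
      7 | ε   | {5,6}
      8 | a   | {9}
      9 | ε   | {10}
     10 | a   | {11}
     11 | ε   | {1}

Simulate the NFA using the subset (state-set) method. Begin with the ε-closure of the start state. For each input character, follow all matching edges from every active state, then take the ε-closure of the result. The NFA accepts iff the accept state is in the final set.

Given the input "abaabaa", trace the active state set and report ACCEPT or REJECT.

Answer: ACCEPT

Derivation:
S₀ = ε-closure({0}) = {0,2,4,6}
'a' @ 1: {1,3,5,6,7,8}  ✓accept
'b' @ 2: {5,6,7,8}
'a' @ 3: {5,6,7,8,9,10}
'a' @ 4: {1,5,6,7,8,9,10,11}  ✓accept
'b' @ 5: {5,6,7,8}
'a' @ 6: {5,6,7,8,9,10}
'a' @ 7: {1,5,6,7,8,9,10,11}  ✓accept
end set {1,5,6,7,8,9,10,11} — state 1 in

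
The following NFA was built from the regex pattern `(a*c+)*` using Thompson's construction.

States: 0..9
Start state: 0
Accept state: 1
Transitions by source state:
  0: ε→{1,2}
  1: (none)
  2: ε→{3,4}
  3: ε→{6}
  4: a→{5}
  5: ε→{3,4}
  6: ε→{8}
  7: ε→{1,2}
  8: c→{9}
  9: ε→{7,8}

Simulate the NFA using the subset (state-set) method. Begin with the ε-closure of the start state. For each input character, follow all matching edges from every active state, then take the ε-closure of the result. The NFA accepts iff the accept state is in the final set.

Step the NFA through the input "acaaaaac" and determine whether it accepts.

Answer: ACCEPT

Derivation:
start: ε-closure({0}) = {0,1,2,3,4,6,8}
'a' @ 1: {3,4,5,6,8}
'c' @ 2: {1,2,3,4,6,7,8,9}  ✓accept
'a' @ 3: {3,4,5,6,8}
'a' @ 4: {3,4,5,6,8}
'a' @ 5: {3,4,5,6,8}
'a' @ 6: {3,4,5,6,8}
'a' @ 7: {3,4,5,6,8}
'c' @ 8: {1,2,3,4,6,7,8,9}  ✓accept
end set {1,2,3,4,6,7,8,9} — state 1 in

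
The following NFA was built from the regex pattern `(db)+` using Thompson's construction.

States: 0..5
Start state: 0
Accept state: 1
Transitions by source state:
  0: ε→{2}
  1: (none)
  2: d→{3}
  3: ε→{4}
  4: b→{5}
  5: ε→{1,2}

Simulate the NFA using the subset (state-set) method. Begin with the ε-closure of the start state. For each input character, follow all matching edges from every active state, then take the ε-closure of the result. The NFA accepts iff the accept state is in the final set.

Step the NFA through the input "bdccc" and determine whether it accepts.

Answer: REJECT

Steps:
initial (ε-close {0}): {0,2}
'b' @ 1: {}  — dead — no transitions
rest 'dccc' ignored (set empty)
end set {} — state 1 not in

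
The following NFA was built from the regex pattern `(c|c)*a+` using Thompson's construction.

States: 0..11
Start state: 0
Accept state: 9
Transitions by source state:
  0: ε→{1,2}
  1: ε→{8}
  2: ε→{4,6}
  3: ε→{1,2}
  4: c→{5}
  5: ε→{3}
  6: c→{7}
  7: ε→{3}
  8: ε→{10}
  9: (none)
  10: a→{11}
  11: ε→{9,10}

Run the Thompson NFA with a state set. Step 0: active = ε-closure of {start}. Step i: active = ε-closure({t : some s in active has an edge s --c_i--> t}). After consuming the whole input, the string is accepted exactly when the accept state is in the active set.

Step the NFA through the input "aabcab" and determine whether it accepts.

initial (ε-close {0}): {0,1,2,4,6,8,10}
'a' @ 1: {9,10,11}  ✓accept
'a' @ 2: {9,10,11}  ✓accept
'b' @ 3: {}  — state set empty
rest 'cab' ignored (set empty)
after full input: {}  (accept=9 not in)

Answer: REJECT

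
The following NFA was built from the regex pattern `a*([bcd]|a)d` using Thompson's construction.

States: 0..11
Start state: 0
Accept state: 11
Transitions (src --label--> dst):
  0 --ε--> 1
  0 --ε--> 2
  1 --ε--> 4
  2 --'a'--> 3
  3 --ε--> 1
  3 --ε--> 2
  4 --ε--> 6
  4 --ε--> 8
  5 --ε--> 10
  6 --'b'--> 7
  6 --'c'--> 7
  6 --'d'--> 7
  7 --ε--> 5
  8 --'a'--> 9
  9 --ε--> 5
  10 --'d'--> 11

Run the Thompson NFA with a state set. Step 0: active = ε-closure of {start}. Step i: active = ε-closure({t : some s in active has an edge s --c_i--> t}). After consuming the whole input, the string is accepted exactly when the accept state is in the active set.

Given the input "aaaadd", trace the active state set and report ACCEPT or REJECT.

start: ε-closure({0}) = {0,1,2,4,6,8}
'a' @ 1: {1,2,3,4,5,6,8,9,10}
'a' @ 2: {1,2,3,4,5,6,8,9,10}
'a' @ 3: {1,2,3,4,5,6,8,9,10}
'a' @ 4: {1,2,3,4,5,6,8,9,10}
'd' @ 5: {5,7,10,11}  (accept∈set)
'd' @ 6: {11}  (accept∈set)
final: {11}; accept 11 in set

Answer: ACCEPT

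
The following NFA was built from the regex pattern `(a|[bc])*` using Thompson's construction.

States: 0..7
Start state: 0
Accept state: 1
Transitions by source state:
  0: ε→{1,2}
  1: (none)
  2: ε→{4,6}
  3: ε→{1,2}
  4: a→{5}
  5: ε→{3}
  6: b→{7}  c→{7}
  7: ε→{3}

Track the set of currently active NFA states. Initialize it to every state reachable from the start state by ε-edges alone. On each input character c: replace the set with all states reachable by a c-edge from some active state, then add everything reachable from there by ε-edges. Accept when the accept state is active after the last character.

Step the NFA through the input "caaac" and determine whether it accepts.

Answer: ACCEPT

Trace:
start: ε-closure({0}) = {0,1,2,4,6}
'c' @ 1: {1,2,3,4,6,7}  (accept∈set)
'a' @ 2: {1,2,3,4,5,6}  (accept∈set)
'a' @ 3: {1,2,3,4,5,6}  (accept∈set)
'a' @ 4: {1,2,3,4,5,6}  (accept∈set)
'c' @ 5: {1,2,3,4,6,7}  (accept∈set)
after full input: {1,2,3,4,6,7}  (accept=1 in)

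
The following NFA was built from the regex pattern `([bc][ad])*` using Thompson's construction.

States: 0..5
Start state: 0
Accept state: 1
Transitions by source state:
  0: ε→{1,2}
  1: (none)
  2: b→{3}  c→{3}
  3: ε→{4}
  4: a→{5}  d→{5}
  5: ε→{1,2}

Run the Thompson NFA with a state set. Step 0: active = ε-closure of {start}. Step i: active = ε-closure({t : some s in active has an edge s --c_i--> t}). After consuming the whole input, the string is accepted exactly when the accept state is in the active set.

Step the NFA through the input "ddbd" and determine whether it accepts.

Answer: REJECT

Steps:
start: ε-closure({0}) = {0,1,2}
'd' @ 1: {}  — no active states
rest 'dbd' ignored (set empty)
after full input: {}  (accept=1 not in)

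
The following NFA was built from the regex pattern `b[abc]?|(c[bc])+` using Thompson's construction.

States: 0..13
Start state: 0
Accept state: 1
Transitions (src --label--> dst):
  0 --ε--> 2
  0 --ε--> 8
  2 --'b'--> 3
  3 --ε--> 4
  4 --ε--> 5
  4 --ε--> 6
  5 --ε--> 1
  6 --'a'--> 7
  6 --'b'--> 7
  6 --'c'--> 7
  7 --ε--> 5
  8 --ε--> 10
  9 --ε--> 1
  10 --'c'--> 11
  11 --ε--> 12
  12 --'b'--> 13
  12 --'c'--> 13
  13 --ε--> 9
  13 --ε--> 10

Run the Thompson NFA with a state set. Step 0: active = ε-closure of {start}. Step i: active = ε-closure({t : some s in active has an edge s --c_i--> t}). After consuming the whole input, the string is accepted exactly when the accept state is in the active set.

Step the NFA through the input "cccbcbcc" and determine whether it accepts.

S₀ = ε-closure({0}) = {0,2,8,10}
'c' @ 1: {11,12}
'c' @ 2: {1,9,10,13}  ✓accept
'c' @ 3: {11,12}
'b' @ 4: {1,9,10,13}  ✓accept
'c' @ 5: {11,12}
'b' @ 6: {1,9,10,13}  ✓accept
'c' @ 7: {11,12}
'c' @ 8: {1,9,10,13}  ✓accept
final: {1,9,10,13}; accept 1 in set

Answer: ACCEPT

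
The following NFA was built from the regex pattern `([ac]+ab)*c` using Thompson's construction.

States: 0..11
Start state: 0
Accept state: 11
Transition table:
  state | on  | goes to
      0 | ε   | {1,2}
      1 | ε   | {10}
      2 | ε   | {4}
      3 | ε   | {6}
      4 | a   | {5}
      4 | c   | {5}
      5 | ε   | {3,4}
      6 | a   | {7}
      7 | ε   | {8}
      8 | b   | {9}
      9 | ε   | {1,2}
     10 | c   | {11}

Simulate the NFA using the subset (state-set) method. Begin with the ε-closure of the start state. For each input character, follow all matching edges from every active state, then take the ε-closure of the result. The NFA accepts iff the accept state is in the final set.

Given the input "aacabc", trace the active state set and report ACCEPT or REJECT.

start: ε-closure({0}) = {0,1,2,4,10}
'a' @ 1: {3,4,5,6}
'a' @ 2: {3,4,5,6,7,8}
'c' @ 3: {3,4,5,6}
'a' @ 4: {3,4,5,6,7,8}
'b' @ 5: {1,2,4,9,10}
'c' @ 6: {3,4,5,6,11}  [accepting]
final: {3,4,5,6,11}; accept 11 in set

Answer: ACCEPT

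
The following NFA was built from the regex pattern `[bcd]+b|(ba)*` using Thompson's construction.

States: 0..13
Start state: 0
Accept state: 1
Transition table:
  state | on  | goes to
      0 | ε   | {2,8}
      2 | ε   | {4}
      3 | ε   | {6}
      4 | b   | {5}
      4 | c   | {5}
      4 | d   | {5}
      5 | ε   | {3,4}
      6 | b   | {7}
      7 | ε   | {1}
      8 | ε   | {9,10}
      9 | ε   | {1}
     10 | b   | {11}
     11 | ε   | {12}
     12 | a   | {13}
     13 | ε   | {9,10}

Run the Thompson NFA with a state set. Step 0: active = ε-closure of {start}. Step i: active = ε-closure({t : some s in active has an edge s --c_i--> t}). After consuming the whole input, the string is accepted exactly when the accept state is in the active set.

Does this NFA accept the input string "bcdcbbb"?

Answer: ACCEPT

Steps:
start: ε-closure({0}) = {0,1,2,4,8,9,10}
'b' @ 1: {3,4,5,6,11,12}
'c' @ 2: {3,4,5,6}
'd' @ 3: {3,4,5,6}
'c' @ 4: {3,4,5,6}
'b' @ 5: {1,3,4,5,6,7}  ✓accept
'b' @ 6: {1,3,4,5,6,7}  ✓accept
'b' @ 7: {1,3,4,5,6,7}  ✓accept
after full input: {1,3,4,5,6,7}  (accept=1 in)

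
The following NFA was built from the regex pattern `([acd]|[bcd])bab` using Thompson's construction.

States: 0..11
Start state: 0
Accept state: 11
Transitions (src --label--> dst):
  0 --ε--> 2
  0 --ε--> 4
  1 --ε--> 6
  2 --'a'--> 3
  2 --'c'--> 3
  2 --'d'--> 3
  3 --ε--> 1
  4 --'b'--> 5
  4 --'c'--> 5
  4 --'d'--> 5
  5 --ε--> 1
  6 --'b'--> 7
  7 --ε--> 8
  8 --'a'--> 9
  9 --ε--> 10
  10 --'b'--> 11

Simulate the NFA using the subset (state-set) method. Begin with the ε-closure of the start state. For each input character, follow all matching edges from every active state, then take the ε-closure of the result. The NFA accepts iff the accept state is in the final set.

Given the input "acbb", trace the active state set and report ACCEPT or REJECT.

S₀ = ε-closure({0}) = {0,2,4}
'a' @ 1: {1,3,6}
'c' @ 2: {}  — dead — no transitions
rest 'bb' ignored (set empty)
after full input: {}  (accept=11 not in)

Answer: REJECT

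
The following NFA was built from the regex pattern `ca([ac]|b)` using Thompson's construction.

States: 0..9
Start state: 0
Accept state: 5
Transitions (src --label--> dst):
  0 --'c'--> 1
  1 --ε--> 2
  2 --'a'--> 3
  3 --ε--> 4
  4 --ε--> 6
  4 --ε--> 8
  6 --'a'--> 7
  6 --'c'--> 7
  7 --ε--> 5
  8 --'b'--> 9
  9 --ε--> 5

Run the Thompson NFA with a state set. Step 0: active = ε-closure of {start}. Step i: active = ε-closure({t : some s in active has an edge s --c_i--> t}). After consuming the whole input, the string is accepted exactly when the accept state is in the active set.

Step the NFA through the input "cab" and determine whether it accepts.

Answer: ACCEPT

Steps:
S₀ = ε-closure({0}) = {0}
'c' @ 1: {1,2}
'a' @ 2: {3,4,6,8}
'b' @ 3: {5,9}  ✓accept
end set {5,9} — state 5 in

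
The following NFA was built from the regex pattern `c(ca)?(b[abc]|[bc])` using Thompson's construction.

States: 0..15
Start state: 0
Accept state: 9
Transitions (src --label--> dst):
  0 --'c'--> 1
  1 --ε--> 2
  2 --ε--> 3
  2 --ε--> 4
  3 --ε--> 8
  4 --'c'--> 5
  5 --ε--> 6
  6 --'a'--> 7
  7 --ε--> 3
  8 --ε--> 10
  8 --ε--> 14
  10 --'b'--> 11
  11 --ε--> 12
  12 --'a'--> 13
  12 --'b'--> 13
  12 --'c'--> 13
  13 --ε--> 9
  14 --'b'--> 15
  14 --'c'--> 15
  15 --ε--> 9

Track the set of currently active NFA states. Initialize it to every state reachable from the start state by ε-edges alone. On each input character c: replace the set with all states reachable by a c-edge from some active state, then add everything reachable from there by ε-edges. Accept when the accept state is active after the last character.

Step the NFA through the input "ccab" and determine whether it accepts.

S₀ = ε-closure({0}) = {0}
'c' @ 1: {1,2,3,4,8,10,14}
'c' @ 2: {5,6,9,15}  ✓accept
'a' @ 3: {3,7,8,10,14}
'b' @ 4: {9,11,12,15}  ✓accept
after full input: {9,11,12,15}  (accept=9 in)

Answer: ACCEPT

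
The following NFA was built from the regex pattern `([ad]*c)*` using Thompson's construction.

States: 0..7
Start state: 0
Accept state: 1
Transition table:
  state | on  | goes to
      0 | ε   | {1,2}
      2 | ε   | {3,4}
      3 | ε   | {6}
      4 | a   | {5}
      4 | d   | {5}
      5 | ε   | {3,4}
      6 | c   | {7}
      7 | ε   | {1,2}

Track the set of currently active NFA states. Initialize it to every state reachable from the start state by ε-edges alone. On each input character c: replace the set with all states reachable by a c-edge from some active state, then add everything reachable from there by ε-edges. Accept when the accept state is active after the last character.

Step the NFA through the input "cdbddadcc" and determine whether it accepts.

Answer: REJECT

Derivation:
initial (ε-close {0}): {0,1,2,3,4,6}
'c' @ 1: {1,2,3,4,6,7}  (accept∈set)
'd' @ 2: {3,4,5,6}
'b' @ 3: {}  — no active states
rest 'ddadcc' ignored (set empty)
after full input: {}  (accept=1 not in)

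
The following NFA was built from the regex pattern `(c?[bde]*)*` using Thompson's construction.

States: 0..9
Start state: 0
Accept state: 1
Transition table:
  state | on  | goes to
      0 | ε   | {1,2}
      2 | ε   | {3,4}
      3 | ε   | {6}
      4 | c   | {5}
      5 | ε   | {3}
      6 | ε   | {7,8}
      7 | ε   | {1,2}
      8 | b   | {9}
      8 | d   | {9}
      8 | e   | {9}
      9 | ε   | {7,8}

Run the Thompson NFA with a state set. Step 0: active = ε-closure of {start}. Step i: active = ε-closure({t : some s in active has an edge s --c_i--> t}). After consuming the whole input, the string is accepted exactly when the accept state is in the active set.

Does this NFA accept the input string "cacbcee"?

Answer: REJECT

Trace:
initial (ε-close {0}): {0,1,2,3,4,6,7,8}
'c' @ 1: {1,2,3,4,5,6,7,8}  [accepting]
'a' @ 2: {}  — state set empty
rest 'cbcee' ignored (set empty)
end set {} — state 1 not in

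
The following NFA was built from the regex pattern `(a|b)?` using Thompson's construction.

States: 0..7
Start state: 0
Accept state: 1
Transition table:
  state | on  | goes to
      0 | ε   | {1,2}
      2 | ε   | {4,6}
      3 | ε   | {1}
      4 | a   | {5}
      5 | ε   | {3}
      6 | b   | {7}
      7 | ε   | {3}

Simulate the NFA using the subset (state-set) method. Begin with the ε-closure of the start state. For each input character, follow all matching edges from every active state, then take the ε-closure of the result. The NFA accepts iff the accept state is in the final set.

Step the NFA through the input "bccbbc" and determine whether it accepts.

Answer: REJECT

Derivation:
S₀ = ε-closure({0}) = {0,1,2,4,6}
'b' @ 1: {1,3,7}  (accept∈set)
'c' @ 2: {}  — state set empty
rest 'cbbc' ignored (set empty)
end set {} — state 1 not in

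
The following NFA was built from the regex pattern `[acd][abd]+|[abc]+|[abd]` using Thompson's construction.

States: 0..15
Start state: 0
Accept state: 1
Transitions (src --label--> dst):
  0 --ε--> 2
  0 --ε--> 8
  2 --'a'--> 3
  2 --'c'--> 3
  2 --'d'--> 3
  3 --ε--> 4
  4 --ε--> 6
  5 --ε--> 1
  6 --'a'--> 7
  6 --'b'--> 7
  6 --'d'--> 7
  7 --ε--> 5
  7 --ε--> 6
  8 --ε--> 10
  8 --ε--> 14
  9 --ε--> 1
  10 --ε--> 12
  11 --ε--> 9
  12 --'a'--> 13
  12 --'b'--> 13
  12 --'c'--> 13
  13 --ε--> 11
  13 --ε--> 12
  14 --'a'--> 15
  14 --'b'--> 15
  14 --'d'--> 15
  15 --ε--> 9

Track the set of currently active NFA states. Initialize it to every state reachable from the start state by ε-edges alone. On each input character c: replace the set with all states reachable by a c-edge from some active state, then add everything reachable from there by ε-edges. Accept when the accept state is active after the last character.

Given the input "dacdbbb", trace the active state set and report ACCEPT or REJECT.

Answer: REJECT

Trace:
initial (ε-close {0}): {0,2,8,10,12,14}
'd' @ 1: {1,3,4,6,9,15}  ✓accept
'a' @ 2: {1,5,6,7}  ✓accept
'c' @ 3: {}  — no active states
rest 'dbbb' ignored (set empty)
after full input: {}  (accept=1 not in)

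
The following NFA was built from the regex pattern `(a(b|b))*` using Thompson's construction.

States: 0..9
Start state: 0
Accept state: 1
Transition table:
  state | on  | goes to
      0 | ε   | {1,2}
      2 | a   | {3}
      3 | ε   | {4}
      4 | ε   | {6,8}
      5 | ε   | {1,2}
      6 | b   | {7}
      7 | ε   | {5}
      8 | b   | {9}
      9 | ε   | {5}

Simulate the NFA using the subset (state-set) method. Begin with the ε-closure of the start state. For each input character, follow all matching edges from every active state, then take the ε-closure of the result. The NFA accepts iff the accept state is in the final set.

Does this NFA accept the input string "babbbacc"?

Answer: REJECT

Derivation:
start: ε-closure({0}) = {0,1,2}
'b' @ 1: {}  — dead — no transitions
rest 'abbbacc' ignored (set empty)
after full input: {}  (accept=1 not in)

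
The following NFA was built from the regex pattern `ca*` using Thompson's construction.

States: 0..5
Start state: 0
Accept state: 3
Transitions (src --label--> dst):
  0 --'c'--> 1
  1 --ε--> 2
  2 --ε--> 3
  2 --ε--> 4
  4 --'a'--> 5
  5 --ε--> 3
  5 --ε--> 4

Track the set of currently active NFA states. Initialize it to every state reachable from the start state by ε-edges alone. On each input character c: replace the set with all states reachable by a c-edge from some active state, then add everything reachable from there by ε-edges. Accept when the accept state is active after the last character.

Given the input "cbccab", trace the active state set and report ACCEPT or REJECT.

initial (ε-close {0}): {0}
'c' @ 1: {1,2,3,4}  [accepting]
'b' @ 2: {}  — no active states
rest 'ccab' ignored (set empty)
end set {} — state 3 not in

Answer: REJECT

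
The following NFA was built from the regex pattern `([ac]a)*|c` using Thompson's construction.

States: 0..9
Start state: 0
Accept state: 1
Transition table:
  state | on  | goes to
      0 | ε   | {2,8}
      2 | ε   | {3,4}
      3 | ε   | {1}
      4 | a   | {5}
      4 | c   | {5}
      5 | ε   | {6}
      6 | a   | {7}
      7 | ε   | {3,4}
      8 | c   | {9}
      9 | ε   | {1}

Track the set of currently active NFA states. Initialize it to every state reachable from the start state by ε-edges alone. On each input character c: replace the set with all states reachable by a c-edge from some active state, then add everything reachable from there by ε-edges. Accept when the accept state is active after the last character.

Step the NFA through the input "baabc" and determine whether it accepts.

Answer: REJECT

Derivation:
start: ε-closure({0}) = {0,1,2,3,4,8}
'b' @ 1: {}  — state set empty
rest 'aabc' ignored (set empty)
end set {} — state 1 not in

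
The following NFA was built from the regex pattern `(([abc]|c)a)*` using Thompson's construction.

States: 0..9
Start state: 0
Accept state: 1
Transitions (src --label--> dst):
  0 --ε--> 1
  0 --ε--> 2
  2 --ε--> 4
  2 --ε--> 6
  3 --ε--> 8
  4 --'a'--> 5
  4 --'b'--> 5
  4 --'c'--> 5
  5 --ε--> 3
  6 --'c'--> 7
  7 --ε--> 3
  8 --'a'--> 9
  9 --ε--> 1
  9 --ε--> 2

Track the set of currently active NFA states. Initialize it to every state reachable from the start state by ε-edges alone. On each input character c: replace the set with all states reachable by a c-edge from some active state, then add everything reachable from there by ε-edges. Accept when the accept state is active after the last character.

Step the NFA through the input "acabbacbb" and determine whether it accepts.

S₀ = ε-closure({0}) = {0,1,2,4,6}
'a' @ 1: {3,5,8}
'c' @ 2: {}  — no active states
rest 'abbacbb' ignored (set empty)
after full input: {}  (accept=1 not in)

Answer: REJECT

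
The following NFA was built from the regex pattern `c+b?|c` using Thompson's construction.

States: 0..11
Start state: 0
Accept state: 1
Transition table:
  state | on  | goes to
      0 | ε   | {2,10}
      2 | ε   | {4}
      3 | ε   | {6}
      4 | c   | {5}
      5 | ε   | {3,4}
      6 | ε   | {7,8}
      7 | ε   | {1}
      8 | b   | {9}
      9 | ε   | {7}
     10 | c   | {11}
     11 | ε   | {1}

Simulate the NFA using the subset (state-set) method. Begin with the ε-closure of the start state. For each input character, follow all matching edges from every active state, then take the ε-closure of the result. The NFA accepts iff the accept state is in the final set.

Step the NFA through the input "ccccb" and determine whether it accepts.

Answer: ACCEPT

Trace:
S₀ = ε-closure({0}) = {0,2,4,10}
'c' @ 1: {1,3,4,5,6,7,8,11}  ✓accept
'c' @ 2: {1,3,4,5,6,7,8}  ✓accept
'c' @ 3: {1,3,4,5,6,7,8}  ✓accept
'c' @ 4: {1,3,4,5,6,7,8}  ✓accept
'b' @ 5: {1,7,9}  ✓accept
after full input: {1,7,9}  (accept=1 in)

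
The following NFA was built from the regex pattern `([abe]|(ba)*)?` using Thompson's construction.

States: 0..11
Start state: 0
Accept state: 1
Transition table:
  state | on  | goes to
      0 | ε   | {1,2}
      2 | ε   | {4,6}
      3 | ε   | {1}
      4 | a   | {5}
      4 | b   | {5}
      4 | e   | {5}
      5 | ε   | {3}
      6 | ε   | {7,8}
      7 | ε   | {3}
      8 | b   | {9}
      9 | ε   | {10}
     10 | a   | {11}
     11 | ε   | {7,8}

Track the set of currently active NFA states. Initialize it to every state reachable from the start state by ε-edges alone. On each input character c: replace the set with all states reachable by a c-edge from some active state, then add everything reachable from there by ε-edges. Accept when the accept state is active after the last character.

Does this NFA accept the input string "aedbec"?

Answer: REJECT

Steps:
start: ε-closure({0}) = {0,1,2,3,4,6,7,8}
'a' @ 1: {1,3,5}  [accepting]
'e' @ 2: {}  — dead — no transitions
rest 'dbec' ignored (set empty)
after full input: {}  (accept=1 not in)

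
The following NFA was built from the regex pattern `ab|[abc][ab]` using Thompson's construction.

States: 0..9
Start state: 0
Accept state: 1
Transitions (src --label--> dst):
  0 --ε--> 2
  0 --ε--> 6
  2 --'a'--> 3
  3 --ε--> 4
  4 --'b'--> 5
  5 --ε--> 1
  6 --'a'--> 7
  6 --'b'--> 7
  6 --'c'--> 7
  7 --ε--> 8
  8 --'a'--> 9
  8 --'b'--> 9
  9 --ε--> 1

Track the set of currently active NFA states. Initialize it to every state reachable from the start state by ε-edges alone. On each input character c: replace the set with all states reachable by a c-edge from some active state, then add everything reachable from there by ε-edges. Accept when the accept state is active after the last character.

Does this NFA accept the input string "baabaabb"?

start: ε-closure({0}) = {0,2,6}
'b' @ 1: {7,8}
'a' @ 2: {1,9}  (accept∈set)
'a' @ 3: {}  — dead — no transitions
rest 'baabb' ignored (set empty)
final: {}; accept 1 not in set

Answer: REJECT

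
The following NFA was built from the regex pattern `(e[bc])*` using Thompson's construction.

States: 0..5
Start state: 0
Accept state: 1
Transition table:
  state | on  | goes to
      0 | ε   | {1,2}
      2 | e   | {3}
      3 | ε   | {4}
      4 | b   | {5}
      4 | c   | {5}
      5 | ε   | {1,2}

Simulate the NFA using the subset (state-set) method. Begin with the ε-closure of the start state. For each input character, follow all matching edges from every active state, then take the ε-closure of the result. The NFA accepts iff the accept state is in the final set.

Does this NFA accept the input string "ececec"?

S₀ = ε-closure({0}) = {0,1,2}
'e' @ 1: {3,4}
'c' @ 2: {1,2,5}  ✓accept
'e' @ 3: {3,4}
'c' @ 4: {1,2,5}  ✓accept
'e' @ 5: {3,4}
'c' @ 6: {1,2,5}  ✓accept
after full input: {1,2,5}  (accept=1 in)

Answer: ACCEPT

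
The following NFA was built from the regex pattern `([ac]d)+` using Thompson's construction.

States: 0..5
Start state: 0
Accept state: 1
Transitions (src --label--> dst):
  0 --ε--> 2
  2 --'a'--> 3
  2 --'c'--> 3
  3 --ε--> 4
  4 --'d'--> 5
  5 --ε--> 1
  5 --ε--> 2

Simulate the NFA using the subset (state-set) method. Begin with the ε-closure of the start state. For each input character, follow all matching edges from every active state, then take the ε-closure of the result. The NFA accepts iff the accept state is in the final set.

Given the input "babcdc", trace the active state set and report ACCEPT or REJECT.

S₀ = ε-closure({0}) = {0,2}
'b' @ 1: {}  — no active states
rest 'abcdc' ignored (set empty)
end set {} — state 1 not in

Answer: REJECT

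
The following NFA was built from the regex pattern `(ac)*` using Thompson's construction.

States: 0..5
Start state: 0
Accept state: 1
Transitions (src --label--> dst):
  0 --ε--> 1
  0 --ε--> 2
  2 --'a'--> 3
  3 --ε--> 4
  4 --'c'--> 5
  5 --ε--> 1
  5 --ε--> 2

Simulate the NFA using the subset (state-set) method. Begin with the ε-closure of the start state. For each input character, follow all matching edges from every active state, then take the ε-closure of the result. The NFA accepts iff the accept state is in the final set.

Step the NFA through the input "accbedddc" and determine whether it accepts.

Answer: REJECT

Trace:
initial (ε-close {0}): {0,1,2}
'a' @ 1: {3,4}
'c' @ 2: {1,2,5}  (accept∈set)
'c' @ 3: {}  — dead — no transitions
rest 'bedddc' ignored (set empty)
after full input: {}  (accept=1 not in)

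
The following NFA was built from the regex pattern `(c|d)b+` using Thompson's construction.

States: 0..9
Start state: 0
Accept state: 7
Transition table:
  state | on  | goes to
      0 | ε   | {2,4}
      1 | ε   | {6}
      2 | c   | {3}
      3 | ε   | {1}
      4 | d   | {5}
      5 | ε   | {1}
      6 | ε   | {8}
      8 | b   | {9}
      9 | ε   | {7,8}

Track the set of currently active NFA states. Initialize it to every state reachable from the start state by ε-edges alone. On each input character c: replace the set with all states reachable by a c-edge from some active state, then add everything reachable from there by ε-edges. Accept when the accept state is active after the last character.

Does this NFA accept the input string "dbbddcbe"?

Answer: REJECT

Steps:
start: ε-closure({0}) = {0,2,4}
'd' @ 1: {1,5,6,8}
'b' @ 2: {7,8,9}  (accept∈set)
'b' @ 3: {7,8,9}  (accept∈set)
'd' @ 4: {}  — dead — no transitions
rest 'dcbe' ignored (set empty)
after full input: {}  (accept=7 not in)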